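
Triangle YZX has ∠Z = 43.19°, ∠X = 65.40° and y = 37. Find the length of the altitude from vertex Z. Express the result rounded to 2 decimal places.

h_Z ≈ 33.64

The third angle is ∠Y = 180° − ∠Z − ∠X = 71.41°.
Law of sines: z = y·sin Z/sin Y ≈ 26.718.
Law of sines: x = y·sin X/sin Y ≈ 35.494.
Area = ½·y·z·sin X ≈ 449.41.
The altitude from Z has length 2·area/z ≈ 33.642.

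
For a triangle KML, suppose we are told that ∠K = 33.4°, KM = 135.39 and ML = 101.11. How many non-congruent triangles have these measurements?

2

KM·sin K = 135.39·sin(33.4°) ≈ 74.53.
Since KM sin K < ML < KM (74.53 < 101.11 < 135.39), two triangles exist.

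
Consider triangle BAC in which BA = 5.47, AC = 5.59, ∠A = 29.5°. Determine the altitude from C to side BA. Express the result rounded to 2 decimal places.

By the law of cosines, CB² = BA² + AC² − 2·BA·AC·cos A = 7.9427, so CB ≈ 2.8183.
Area = ½·BA·AC·sin A ≈ 7.5285.
The altitude from C has length 2·area/BA ≈ 2.7526.

2.75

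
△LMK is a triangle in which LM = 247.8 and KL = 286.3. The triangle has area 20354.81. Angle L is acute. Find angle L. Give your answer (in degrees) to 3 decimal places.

35.017

From area = ½·KL·LM·sin L, we get sin L = 2·area/(KL·LM) ≈ 0.57382.
Taking the acute solution, ∠L ≈ 35.02°.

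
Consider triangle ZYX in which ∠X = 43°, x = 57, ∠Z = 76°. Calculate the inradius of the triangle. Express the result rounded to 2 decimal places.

r ≈ 19.14

The third angle is ∠Y = 180° − ∠X − ∠Z = 61.00°.
Law of sines: z = x·sin Z/sin X ≈ 81.095.
Law of sines: y = x·sin Y/sin X ≈ 73.099.
Area = ½·x·z·sin Y ≈ 2021.4.
Semiperimeter s = (81.095+73.099+57)/2 = 105.6.
Inradius = area/s = 2021.4/105.6 ≈ 19.143.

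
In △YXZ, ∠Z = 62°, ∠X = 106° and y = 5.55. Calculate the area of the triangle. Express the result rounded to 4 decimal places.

area ≈ 62.8715

The third angle is ∠Y = 180° − ∠X − ∠Z = 12.00°.
Law of sines: x = y·sin X/sin Y ≈ 25.66.
Law of sines: z = y·sin Z/sin Y ≈ 23.569.
Area = ½·y·x·sin Z ≈ 62.871.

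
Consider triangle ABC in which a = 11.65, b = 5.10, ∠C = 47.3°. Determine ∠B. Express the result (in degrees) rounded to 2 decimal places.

∠B ≈ 24.59°

By the law of cosines, c² = a² + b² − 2·a·b·cos C = 81.147, so c ≈ 9.0082.
Law of cosines again: cos B = (c² + a² − b²)/(2·c·a) ≈ 0.90933, so ∠B ≈ 24.59°.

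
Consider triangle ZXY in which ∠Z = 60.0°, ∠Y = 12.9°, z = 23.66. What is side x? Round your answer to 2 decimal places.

The third angle is ∠X = 180° − ∠Y − ∠Z = 107.10°.
Law of sines: x = z·sin X/sin Z ≈ 26.112.

26.11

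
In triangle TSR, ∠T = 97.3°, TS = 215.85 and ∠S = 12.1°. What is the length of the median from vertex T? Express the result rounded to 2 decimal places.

m_T ≈ 107.54

The third angle is ∠R = 180° − ∠T − ∠S = 70.60°.
Law of sines: SR = TS·sin T/sin R ≈ 226.99.
Law of sines: RT = TS·sin S/sin R ≈ 47.97.
Median from T: ½√(2·RT² + 2·TS² − SR²) ≈ 107.54.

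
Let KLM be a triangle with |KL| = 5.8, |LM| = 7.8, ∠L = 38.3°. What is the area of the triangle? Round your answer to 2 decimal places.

14.02

Area = ½·|KL|·|LM|·sin L ≈ 14.019.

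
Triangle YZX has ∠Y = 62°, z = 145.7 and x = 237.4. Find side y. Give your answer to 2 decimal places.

By the law of cosines, y² = z² + x² − 2·z·x·cos Y = 45110, so y ≈ 212.39.

212.39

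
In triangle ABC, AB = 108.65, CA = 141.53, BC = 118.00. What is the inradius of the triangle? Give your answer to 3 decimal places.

r ≈ 33.951

Semiperimeter s = (118 + 141.53 + 108.65)/2 = 184.09.
Heron's formula: area = √(184.09·66.09·42.56·75.44) ≈ 6250.1.
Inradius = area/s = 6250.1/184.09 ≈ 33.951.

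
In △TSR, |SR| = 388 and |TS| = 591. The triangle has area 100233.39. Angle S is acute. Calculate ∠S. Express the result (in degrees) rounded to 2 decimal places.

60.95

From area = ½·|TS|·|SR|·sin S, we get sin S = 2·area/(|TS|·|SR|) ≈ 0.87422.
Taking the acute solution, ∠S ≈ 60.95°.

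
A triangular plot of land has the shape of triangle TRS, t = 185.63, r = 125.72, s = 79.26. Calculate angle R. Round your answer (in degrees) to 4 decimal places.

By the law of cosines, cos R = (s² + t² − r²) / (2·s·t) ≈ 0.84738, so ∠R ≈ 32.07°.

∠R ≈ 32.0719°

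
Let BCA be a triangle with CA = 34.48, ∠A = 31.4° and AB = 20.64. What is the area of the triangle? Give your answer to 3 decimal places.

Area = ½·CA·AB·sin A ≈ 185.39.

area ≈ 185.393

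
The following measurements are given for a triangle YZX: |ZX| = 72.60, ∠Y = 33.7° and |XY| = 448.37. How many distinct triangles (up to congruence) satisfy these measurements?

0

|XY|·sin Y = 448.37·sin(33.7°) ≈ 248.8.
Since |ZX| = 72.60 < 248.8 = |XY| sin Y, no triangle exists.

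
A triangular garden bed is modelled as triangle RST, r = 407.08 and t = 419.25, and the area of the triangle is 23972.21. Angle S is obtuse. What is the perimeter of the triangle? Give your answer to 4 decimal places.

From area = ½·t·r·sin S, we get sin S = 2·area/(t·r) ≈ 0.28092.
Taking the obtuse solution, ∠S ≈ 163.68°.
Law of cosines then gives s ≈ 817.97.
Perimeter = 407.08 + 817.97 + 419.25 = 1644.3.

1644.3006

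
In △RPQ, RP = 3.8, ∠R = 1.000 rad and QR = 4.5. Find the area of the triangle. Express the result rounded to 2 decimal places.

area ≈ 7.19

Area = ½·QR·RP·sin R ≈ 7.1946.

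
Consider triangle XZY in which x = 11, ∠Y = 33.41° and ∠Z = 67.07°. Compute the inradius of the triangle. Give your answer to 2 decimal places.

2.27

The third angle is ∠X = 180° − ∠Z − ∠Y = 79.52°.
Law of sines: z = x·sin Z/sin X ≈ 10.303.
Law of sines: y = x·sin Y/sin X ≈ 6.1596.
Area = ½·x·z·sin Y ≈ 31.201.
Semiperimeter s = (11+10.303+6.1596)/2 = 13.731.
Inradius = area/s = 31.201/13.731 ≈ 2.2723.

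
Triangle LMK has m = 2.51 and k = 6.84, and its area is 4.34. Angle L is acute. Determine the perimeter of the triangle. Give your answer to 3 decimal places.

perimeter ≈ 14.194

From area = ½·m·k·sin L, we get sin L = 2·area/(m·k) ≈ 0.50558.
Taking the acute solution, ∠L ≈ 30.37°.
Law of cosines then gives l ≈ 4.8436.
Perimeter = 4.8436 + 2.51 + 6.84 = 14.194.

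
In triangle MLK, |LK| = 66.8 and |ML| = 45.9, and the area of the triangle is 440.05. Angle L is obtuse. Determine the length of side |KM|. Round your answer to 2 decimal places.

From area = ½·|ML|·|LK|·sin L, we get sin L = 2·area/(|ML|·|LK|) ≈ 0.28704.
Taking the obtuse solution, ∠L ≈ 2.850 rad.
Law of cosines then gives |KM| ≈ 111.55.

111.55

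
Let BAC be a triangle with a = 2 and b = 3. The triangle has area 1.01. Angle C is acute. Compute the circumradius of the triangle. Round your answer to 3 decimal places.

R ≈ 1.937

From area = ½·b·a·sin C, we get sin C = 2·area/(b·a) ≈ 0.33667.
Taking the acute solution, ∠C ≈ 19.67°.
Law of cosines then gives c ≈ 1.304.
Circumradius = c/(2 sin C) ≈ 1.9367.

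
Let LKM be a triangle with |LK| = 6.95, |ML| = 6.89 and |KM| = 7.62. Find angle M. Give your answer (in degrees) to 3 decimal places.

By the law of cosines, cos M = (|KM|² + |ML|² − |LK|²) / (2·|KM|·|ML|) ≈ 0.54507, so ∠M ≈ 56.97°.

∠M ≈ 56.971°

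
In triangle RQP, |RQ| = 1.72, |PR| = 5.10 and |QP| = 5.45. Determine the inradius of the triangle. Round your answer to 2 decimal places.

Semiperimeter s = (5.45 + 5.1 + 1.72)/2 = 6.135.
Heron's formula: area = √(6.135·0.685·1.035·4.415) ≈ 4.3822.
Inradius = area/s = 4.3822/6.135 ≈ 0.71429.

r ≈ 0.71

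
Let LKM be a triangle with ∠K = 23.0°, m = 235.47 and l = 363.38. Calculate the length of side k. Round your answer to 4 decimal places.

By the law of cosines, k² = m² + l² − 2·m·l·cos K = 29965, so k ≈ 173.1.

173.1040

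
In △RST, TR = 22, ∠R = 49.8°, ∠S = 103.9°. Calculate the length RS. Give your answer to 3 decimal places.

10.042

The third angle is ∠T = 180° − ∠R − ∠S = 26.30°.
Law of sines: RS = TR·sin T/sin S ≈ 10.042.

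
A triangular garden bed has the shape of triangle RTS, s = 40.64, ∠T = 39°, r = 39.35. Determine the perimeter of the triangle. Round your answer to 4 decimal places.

By the law of cosines, t² = s² + r² − 2·s·r·cos T = 714.43, so t ≈ 26.729.
Semiperimeter p = (39.35+26.729+40.64)/2 = 53.359.
Perimeter = 39.35 + 26.729 + 40.64 = 106.72.

perimeter ≈ 106.7189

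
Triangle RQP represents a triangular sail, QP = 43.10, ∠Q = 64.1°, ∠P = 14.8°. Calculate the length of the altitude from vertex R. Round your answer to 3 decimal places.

The third angle is ∠R = 180° − ∠Q − ∠P = 101.10°.
Law of sines: PR = QP·sin Q/sin R ≈ 39.51.
Law of sines: RQ = QP·sin P/sin R ≈ 11.22.
Area = ½·QP·PR·sin P ≈ 217.5.
The altitude from R has length 2·area/QP ≈ 10.093.

10.093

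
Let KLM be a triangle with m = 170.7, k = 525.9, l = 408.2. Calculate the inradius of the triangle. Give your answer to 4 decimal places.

r ≈ 51.3854

Semiperimeter s = (525.9 + 408.2 + 170.7)/2 = 552.4.
Heron's formula: area = √(552.4·26.5·144.2·381.7) ≈ 28385.
Inradius = area/s = 28385/552.4 ≈ 51.385.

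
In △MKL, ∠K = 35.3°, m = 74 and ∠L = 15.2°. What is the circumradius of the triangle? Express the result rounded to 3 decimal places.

The third angle is ∠M = 180° − ∠K − ∠L = 129.50°.
Law of sines: k = m·sin K/sin M ≈ 55.417.
Law of sines: l = m·sin L/sin M ≈ 25.144.
Circumradius = m/(2 sin M) ≈ 47.951.

47.951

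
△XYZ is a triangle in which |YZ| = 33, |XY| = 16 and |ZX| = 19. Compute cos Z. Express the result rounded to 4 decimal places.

0.9522

By the law of cosines, cos Z = (|YZ|² + |ZX|² − |XY|²) / (2·|YZ|·|ZX|) ≈ 0.95215, so ∠Z ≈ 17.80°.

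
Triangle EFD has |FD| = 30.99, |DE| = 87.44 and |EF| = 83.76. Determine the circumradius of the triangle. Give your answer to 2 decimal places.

By the law of cosines, cos E = (|DE|² + |EF|² − |FD|²) / (2·|DE|·|EF|) ≈ 0.93536, so ∠E ≈ 20.71°.
Circumradius = |FD|/(2 sin E) ≈ 43.809.

R ≈ 43.81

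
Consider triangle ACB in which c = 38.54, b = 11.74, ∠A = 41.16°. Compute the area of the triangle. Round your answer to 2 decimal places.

Area = ½·c·b·sin A ≈ 148.9.

148.90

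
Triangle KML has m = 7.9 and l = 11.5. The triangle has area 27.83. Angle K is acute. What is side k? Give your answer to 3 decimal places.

From area = ½·m·l·sin K, we get sin K = 2·area/(m·l) ≈ 0.61266.
Taking the acute solution, ∠K ≈ 37.78°.
Law of cosines then gives k ≈ 7.1452.

7.145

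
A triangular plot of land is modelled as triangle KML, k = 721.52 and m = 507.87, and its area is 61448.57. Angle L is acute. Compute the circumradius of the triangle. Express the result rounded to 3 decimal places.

From area = ½·k·m·sin L, we get sin L = 2·area/(k·m) ≈ 0.33538.
Taking the acute solution, ∠L ≈ 19.60°.
Law of cosines then gives l ≈ 296.8.
Circumradius = l/(2 sin L) ≈ 442.49.

442.487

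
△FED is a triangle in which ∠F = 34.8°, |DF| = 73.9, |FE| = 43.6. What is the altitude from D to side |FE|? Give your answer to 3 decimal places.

By the law of cosines, |ED|² = |DF|² + |FE|² − 2·|DF|·|FE|·cos F = 2070.6, so |ED| ≈ 45.504.
Area = ½·|DF|·|FE|·sin F ≈ 919.43.
The altitude from D has length 2·area/|FE| ≈ 42.176.

42.176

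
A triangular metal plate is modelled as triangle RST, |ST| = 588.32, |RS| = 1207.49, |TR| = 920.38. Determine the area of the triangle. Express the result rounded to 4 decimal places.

Semiperimeter s = (588.32 + 920.38 + 1207.5)/2 = 1358.1.
Heron's formula: area = √(1358.1·769.77·437.72·150.61) ≈ 2.6252e+05.

area ≈ 262519.9944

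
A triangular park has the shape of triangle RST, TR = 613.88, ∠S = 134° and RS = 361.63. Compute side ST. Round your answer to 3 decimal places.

304.829

Law of sines: sin T = RS·sin S/TR ≈ 0.42376.
Since TR ≥ RS, only the acute value applies: ∠T ≈ 25.07°.
Then ∠R = 180° − ∠S − ∠T ≈ 20.93°.
Law of sines gives ST = TR·sin R/sin S ≈ 304.83.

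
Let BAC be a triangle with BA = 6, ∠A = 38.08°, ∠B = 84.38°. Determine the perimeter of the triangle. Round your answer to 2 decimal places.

The third angle is ∠C = 180° − ∠B − ∠A = 57.54°.
Law of sines: AC = BA·sin B/sin C ≈ 7.0768.
Law of sines: CB = BA·sin A/sin C ≈ 4.3858.
Semiperimeter s = (7.0768+4.3858+6)/2 = 8.7313.
Perimeter = 7.0768 + 4.3858 + 6 = 17.463.

17.46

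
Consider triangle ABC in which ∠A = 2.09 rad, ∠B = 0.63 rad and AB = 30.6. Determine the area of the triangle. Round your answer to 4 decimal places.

585.2094

The third angle is ∠C = π − ∠A − ∠B = 0.422 rad.
Law of sines: BC = AB·sin A/sin C ≈ 64.923.
Law of sines: CA = AB·sin B/sin C ≈ 44.055.
Area = ½·AB·BC·sin B ≈ 585.21.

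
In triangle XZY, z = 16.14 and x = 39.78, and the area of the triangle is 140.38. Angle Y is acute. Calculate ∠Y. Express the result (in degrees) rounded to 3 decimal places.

From area = ½·x·z·sin Y, we get sin Y = 2·area/(x·z) ≈ 0.43729.
Taking the acute solution, ∠Y ≈ 25.93°.

25.931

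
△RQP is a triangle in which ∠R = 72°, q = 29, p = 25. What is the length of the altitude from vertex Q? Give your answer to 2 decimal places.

23.78

By the law of cosines, r² = q² + p² − 2·q·p·cos R = 1017.9, so r ≈ 31.905.
Area = ½·q·p·sin R ≈ 344.76.
The altitude from Q has length 2·area/q ≈ 23.776.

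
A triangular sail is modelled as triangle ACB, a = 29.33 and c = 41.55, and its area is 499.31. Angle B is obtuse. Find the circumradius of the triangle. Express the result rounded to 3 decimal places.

From area = ½·a·c·sin B, we get sin B = 2·area/(a·c) ≈ 0.81944.
Taking the obtuse solution, ∠B ≈ 124.97°.
Law of cosines then gives b ≈ 63.116.
Circumradius = b/(2 sin B) ≈ 38.512.

R ≈ 38.512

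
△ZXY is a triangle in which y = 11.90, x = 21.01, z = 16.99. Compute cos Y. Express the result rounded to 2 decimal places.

cos Y ≈ 0.82

By the law of cosines, cos Y = (z² + x² − y²) / (2·z·x) ≈ 0.82428, so ∠Y ≈ 34.48°.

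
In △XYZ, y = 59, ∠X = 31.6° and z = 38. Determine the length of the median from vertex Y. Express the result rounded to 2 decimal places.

m_Y ≈ 20.12

By the law of cosines, x² = y² + z² − 2·y·z·cos X = 1105.9, so x ≈ 33.254.
Median from Y: ½√(2·z² + 2·x² − y²) ≈ 20.117.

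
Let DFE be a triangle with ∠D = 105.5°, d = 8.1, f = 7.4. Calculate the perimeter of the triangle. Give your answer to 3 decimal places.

Law of sines: sin F = f·sin D/d ≈ 0.88035.
Since d ≥ f, only the acute value applies: ∠F ≈ 61.69°.
Then ∠E = 180° − ∠D − ∠F ≈ 12.81°.
Law of sines gives e = d·sin E/sin D ≈ 1.8644.
Semiperimeter s = (8.1+7.4+1.8644)/2 = 8.6822.
Perimeter = 8.1 + 7.4 + 1.8644 = 17.364.

perimeter ≈ 17.364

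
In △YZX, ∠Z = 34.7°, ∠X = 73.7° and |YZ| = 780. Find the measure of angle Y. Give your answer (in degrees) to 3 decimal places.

The third angle is ∠Y = 180° − ∠Z − ∠X = 71.60°.

∠Y ≈ 71.600°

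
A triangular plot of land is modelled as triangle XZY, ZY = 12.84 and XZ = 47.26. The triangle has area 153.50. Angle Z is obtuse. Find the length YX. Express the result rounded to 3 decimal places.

58.696

From area = ½·XZ·ZY·sin Z, we get sin Z = 2·area/(XZ·ZY) ≈ 0.50592.
Taking the obtuse solution, ∠Z ≈ 149.61°.
Law of cosines then gives YX ≈ 58.696.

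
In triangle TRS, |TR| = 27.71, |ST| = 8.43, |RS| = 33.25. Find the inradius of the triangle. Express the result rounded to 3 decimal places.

r ≈ 2.764

Semiperimeter s = (33.25 + 8.43 + 27.71)/2 = 34.695.
Heron's formula: area = √(34.695·1.445·26.265·6.985) ≈ 95.905.
Inradius = area/s = 95.905/34.695 ≈ 2.7642.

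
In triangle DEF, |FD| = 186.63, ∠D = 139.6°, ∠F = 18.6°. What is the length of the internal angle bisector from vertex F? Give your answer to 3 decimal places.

The third angle is ∠E = 180° − ∠F − ∠D = 21.80°.
Law of sines: |EF| = |FD|·sin D/sin E ≈ 325.71.
Law of sines: |DE| = |FD|·sin F/sin E ≈ 160.29.
The bisector from F has length 2·|EF|·|FD|·cos(∠F/2)/(|EF|+|FD|) ≈ 234.17.

234.174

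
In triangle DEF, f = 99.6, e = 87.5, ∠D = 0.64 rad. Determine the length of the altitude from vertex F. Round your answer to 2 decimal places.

52.25

By the law of cosines, d² = e² + f² − 2·e·f·cos D = 3595.9, so d ≈ 59.966.
Area = ½·e·f·sin D ≈ 2602.3.
The altitude from F has length 2·area/f ≈ 52.255.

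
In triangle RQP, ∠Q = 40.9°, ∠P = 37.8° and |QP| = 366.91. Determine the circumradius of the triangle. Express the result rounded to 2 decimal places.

187.08

The third angle is ∠R = 180° − ∠Q − ∠P = 101.30°.
Law of sines: |PR| = |QP|·sin Q/sin R ≈ 244.98.
Law of sines: |RQ| = |QP|·sin P/sin R ≈ 229.33.
Circumradius = |QP|/(2 sin R) ≈ 187.08.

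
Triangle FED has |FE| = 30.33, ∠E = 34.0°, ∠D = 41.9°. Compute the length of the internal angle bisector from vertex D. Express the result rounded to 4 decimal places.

The third angle is ∠F = 180° − ∠E − ∠D = 104.10°.
Law of sines: |ED| = |FE|·sin F/sin D ≈ 44.047.
Law of sines: |DF| = |FE|·sin E/sin D ≈ 25.396.
The bisector from D has length 2·|ED|·|DF|·cos(∠D/2)/(|ED|+|DF|) ≈ 30.087.

t_D ≈ 30.0872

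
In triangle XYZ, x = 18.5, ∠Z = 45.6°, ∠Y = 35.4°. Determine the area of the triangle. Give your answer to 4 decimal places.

area ≈ 71.7082

The third angle is ∠X = 180° − ∠Y − ∠Z = 99.00°.
Law of sines: y = x·sin Y/sin X ≈ 10.85.
Law of sines: z = x·sin Z/sin X ≈ 13.383.
Area = ½·x·y·sin Z ≈ 71.708.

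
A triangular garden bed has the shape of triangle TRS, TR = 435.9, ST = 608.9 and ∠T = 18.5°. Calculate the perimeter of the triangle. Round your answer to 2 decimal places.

1284.30

By the law of cosines, RS² = ST² + TR² − 2·ST·TR·cos T = 57361, so RS ≈ 239.5.
Semiperimeter s = (239.5+608.9+435.9)/2 = 642.15.
Perimeter = 239.5 + 608.9 + 435.9 = 1284.3.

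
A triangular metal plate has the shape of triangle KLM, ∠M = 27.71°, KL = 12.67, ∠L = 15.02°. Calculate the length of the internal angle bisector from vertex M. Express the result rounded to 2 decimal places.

9.92

The third angle is ∠K = 180° − ∠L − ∠M = 137.27°.
Law of sines: LM = KL·sin K/sin M ≈ 18.489.
Law of sines: MK = KL·sin L/sin M ≈ 7.0614.
The bisector from M has length 2·LM·MK·cos(∠M/2)/(LM+MK) ≈ 9.9222.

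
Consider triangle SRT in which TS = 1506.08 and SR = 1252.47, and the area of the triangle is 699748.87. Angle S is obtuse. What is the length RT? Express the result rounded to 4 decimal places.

From area = ½·TS·SR·sin S, we get sin S = 2·area/(TS·SR) ≈ 0.74192.
Taking the obtuse solution, ∠S ≈ 2.306 rad.
Law of cosines then gives RT ≈ 2523.2.

2523.1867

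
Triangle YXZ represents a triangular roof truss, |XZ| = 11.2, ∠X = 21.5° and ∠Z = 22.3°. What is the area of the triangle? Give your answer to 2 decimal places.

The third angle is ∠Y = 180° − ∠X − ∠Z = 136.20°.
Law of sines: |ZY| = |XZ|·sin X/sin Y ≈ 5.9306.
Law of sines: |YX| = |XZ|·sin Z/sin Y ≈ 6.1402.
Area = ½·|XZ|·|ZY|·sin Z ≈ 12.602.

area ≈ 12.60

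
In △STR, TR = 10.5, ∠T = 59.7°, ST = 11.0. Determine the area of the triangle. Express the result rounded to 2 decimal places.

49.86

Area = ½·ST·TR·sin T ≈ 49.861.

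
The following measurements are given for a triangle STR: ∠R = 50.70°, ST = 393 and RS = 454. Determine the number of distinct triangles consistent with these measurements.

2

RS·sin R = 454·sin(50.70°) ≈ 351.3.
Since RS sin R < ST < RS (351.3 < 393 < 454), two triangles exist.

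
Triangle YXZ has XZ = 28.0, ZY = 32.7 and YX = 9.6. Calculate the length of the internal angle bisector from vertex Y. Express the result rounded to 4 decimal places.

By the law of cosines, cos Y = (ZY² + YX² − XZ²) / (2·ZY·YX) ≈ 0.60119, so ∠Y ≈ 53.04°.
The bisector from Y has length 2·ZY·YX·cos(∠Y/2)/(ZY+YX) ≈ 13.281.

13.2805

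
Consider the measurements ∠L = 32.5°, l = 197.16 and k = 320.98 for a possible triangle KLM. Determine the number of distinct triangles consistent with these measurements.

k·sin L = 320.98·sin(32.5°) ≈ 172.5.
Since k sin L < l < k (172.5 < 197.16 < 320.98), two triangles exist.

2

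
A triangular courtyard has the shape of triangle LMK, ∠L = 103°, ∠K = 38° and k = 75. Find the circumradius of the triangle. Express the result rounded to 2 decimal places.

60.91

The third angle is ∠M = 180° − ∠K − ∠L = 39.00°.
Law of sines: l = k·sin L/sin K ≈ 118.7.
Law of sines: m = k·sin M/sin K ≈ 76.664.
Circumradius = k/(2 sin K) ≈ 60.91.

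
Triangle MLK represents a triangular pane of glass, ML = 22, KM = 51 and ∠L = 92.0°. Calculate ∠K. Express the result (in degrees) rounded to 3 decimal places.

∠K ≈ 25.538°

Law of sines: sin K = ML·sin L/KM ≈ 0.43111.
Since KM ≥ ML, only the acute value applies: ∠K ≈ 25.54°.
Then ∠M = 180° − ∠L − ∠K ≈ 62.46°.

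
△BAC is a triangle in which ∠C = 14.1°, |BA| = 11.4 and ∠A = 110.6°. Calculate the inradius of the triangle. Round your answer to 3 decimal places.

r ≈ 4.383

The third angle is ∠B = 180° − ∠A − ∠C = 55.30°.
Law of sines: |AC| = |BA|·sin B/sin C ≈ 38.472.
Law of sines: |CB| = |BA|·sin A/sin C ≈ 43.803.
Area = ½·|BA|·|AC|·sin A ≈ 205.27.
Semiperimeter s = (38.472+43.803+11.4)/2 = 46.838.
Inradius = area/s = 205.27/46.838 ≈ 4.3826.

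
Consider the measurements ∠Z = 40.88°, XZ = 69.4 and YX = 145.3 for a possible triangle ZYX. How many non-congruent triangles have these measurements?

1

XZ·sin Z = 69.4·sin(40.88°) ≈ 45.42.
Since YX ≥ XZ, exactly one triangle exists.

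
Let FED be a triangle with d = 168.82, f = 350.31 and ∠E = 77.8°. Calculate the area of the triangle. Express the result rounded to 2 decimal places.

area ≈ 28901.86

Area = ½·d·f·sin E ≈ 28902.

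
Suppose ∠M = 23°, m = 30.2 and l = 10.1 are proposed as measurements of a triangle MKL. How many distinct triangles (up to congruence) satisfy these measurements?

1

l·sin M = 10.1·sin(23°) ≈ 3.946.
Since m ≥ l, exactly one triangle exists.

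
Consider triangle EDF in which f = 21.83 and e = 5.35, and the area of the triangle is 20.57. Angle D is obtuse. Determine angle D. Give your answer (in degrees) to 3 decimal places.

From area = ½·f·e·sin D, we get sin D = 2·area/(f·e) ≈ 0.35225.
Taking the obtuse solution, ∠D ≈ 159.37°.

159.375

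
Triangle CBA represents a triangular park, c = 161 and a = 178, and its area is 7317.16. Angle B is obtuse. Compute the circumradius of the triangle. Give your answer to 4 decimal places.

From area = ½·a·c·sin B, we get sin B = 2·area/(a·c) ≈ 0.51065.
Taking the obtuse solution, ∠B ≈ 149.29°.
Law of cosines then gives b ≈ 326.93.
Circumradius = b/(2 sin B) ≈ 320.11.

R ≈ 320.1111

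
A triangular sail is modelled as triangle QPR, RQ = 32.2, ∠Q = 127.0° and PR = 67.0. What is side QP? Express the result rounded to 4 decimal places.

Law of sines: sin P = RQ·sin Q/PR ≈ 0.38382.
Since PR ≥ RQ, only the acute value applies: ∠P ≈ 22.57°.
Then ∠R = 180° − ∠Q − ∠P ≈ 30.43°.
Law of sines gives QP = PR·sin R/sin Q ≈ 42.49.

42.4898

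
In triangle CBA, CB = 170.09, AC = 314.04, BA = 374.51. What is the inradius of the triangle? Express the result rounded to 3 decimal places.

61.767

Semiperimeter s = (374.51 + 314.04 + 170.09)/2 = 429.32.
Heron's formula: area = √(429.32·54.81·115.28·259.23) ≈ 26518.
Inradius = area/s = 26518/429.32 ≈ 61.767.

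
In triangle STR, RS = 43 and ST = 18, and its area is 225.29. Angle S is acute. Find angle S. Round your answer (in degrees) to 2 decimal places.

∠S ≈ 35.60°

From area = ½·RS·ST·sin S, we get sin S = 2·area/(RS·ST) ≈ 0.58214.
Taking the acute solution, ∠S ≈ 35.60°.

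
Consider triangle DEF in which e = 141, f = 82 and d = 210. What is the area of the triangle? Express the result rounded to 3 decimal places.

Semiperimeter s = (210 + 141 + 82)/2 = 216.5.
Heron's formula: area = √(216.5·6.5·75.5·134.5) ≈ 3780.2.

3780.248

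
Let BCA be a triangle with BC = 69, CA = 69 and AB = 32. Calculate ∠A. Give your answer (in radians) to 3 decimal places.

By the law of cosines, cos A = (CA² + AB² − BC²) / (2·CA·AB) ≈ 0.23188, so ∠A ≈ 1.3368 rad.

1.337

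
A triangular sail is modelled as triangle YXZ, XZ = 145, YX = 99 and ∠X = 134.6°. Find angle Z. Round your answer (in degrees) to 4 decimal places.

By the law of cosines, ZY² = YX² + XZ² − 2·YX·XZ·cos X = 50985, so ZY ≈ 225.8.
Law of cosines again: cos Z = (XZ² + ZY² − YX²)/(2·XZ·ZY) ≈ 0.95002, so ∠Z ≈ 18.19°.

18.1909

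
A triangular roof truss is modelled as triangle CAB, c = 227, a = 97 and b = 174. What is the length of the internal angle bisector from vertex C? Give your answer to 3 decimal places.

t_C ≈ 70.963

By the law of cosines, cos C = (a² + b² − c²) / (2·a·b) ≈ -0.35087, so ∠C ≈ 110.54°.
The bisector from C has length 2·a·b·cos(∠C/2)/(a+b) ≈ 70.963.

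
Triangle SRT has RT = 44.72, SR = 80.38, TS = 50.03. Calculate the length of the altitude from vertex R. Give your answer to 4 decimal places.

h_R ≈ 40.2111

Semiperimeter s = (44.72 + 50.03 + 80.38)/2 = 87.565.
Heron's formula: area = √(87.565·42.845·37.535·7.185) ≈ 1005.9.
The altitude from R has length 2·area/TS ≈ 40.211.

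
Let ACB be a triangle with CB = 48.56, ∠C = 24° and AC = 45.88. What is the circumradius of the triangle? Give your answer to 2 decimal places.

24.35

By the law of cosines, BA² = AC² + CB² − 2·AC·CB·cos C = 392.41, so BA ≈ 19.809.
Area = ½·AC·CB·sin C ≈ 453.09.
Circumradius = BA/(2 sin C) ≈ 24.352.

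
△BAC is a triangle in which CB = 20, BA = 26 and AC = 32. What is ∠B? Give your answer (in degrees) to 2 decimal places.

By the law of cosines, cos B = (CB² + BA² − AC²) / (2·CB·BA) ≈ 0.05000, so ∠B ≈ 87.13°.

∠B ≈ 87.13°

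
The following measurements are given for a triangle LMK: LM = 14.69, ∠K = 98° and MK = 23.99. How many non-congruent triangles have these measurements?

0

MK·sin K = 23.99·sin(98°) ≈ 23.76.
Since ∠K is not acute, a triangle exists only if LM > MK; here LM ≤ MK, so there is no triangle.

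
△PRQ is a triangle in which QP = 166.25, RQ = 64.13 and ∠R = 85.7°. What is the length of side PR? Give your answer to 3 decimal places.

158.267

Law of sines: sin P = RQ·sin R/QP ≈ 0.38466.
Since QP ≥ RQ, only the acute value applies: ∠P ≈ 22.62°.
Then ∠Q = 180° − ∠R − ∠P ≈ 71.68°.
Law of sines gives PR = QP·sin Q/sin R ≈ 158.27.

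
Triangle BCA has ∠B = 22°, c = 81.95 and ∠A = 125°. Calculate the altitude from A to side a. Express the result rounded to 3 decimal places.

30.699

The third angle is ∠C = 180° − ∠A − ∠B = 33.00°.
Law of sines: b = c·sin B/sin C ≈ 56.366.
Law of sines: a = c·sin A/sin C ≈ 123.26.
Area = ½·c·b·sin A ≈ 1891.9.
The altitude from A has length 2·area/a ≈ 30.699.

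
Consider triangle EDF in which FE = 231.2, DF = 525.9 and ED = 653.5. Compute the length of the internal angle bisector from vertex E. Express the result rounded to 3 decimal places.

By the law of cosines, cos E = (FE² + ED² − DF²) / (2·FE·ED) ≈ 0.67492, so ∠E ≈ 47.55°.
The bisector from E has length 2·FE·ED·cos(∠E/2)/(FE+ED) ≈ 312.57.

312.571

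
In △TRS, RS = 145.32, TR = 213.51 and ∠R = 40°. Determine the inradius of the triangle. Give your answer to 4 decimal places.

By the law of cosines, ST² = TR² + RS² − 2·TR·RS·cos R = 19168, so ST ≈ 138.45.
Area = ½·TR·RS·sin R ≈ 9972.
Semiperimeter s = (145.32+138.45+213.51)/2 = 248.64.
Inradius = area/s = 9972/248.64 ≈ 40.106.

r ≈ 40.1062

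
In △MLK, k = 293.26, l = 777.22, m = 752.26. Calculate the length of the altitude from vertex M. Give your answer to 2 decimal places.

h_M ≈ 291.53

Semiperimeter s = (752.26 + 777.22 + 293.26)/2 = 911.37.
Heron's formula: area = √(911.37·159.11·134.15·618.11) ≈ 1.0965e+05.
The altitude from M has length 2·area/m ≈ 291.53.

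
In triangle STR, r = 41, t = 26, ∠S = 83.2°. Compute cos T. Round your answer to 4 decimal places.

By the law of cosines, s² = t² + r² − 2·t·r·cos S = 2104.6, so s ≈ 45.876.
Law of cosines again: cos T = (r² + s² − t²)/(2·r·s) ≈ 0.82662, so ∠T ≈ 34.25°.

cos T ≈ 0.8266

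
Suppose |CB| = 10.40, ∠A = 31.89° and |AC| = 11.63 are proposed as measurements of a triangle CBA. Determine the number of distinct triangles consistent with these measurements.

2

|AC|·sin A = 11.63·sin(31.89°) ≈ 6.144.
Since |AC| sin A < |CB| < |AC| (6.144 < 10.40 < 11.63), two triangles exist.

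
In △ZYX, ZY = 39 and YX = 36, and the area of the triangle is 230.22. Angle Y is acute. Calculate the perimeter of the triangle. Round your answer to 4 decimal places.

From area = ½·ZY·YX·sin Y, we get sin Y = 2·area/(ZY·YX) ≈ 0.32795.
Taking the acute solution, ∠Y ≈ 19.14°.
Law of cosines then gives XZ ≈ 12.818.
Perimeter = 36 + 12.818 + 39 = 87.818.

87.8178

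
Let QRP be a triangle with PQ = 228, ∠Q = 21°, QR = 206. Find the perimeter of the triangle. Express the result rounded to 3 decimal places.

By the law of cosines, RP² = PQ² + QR² − 2·PQ·QR·cos Q = 6723.2, so RP ≈ 81.995.
Semiperimeter s = (81.995+228+206)/2 = 258.
Perimeter = 81.995 + 228 + 206 = 516.

515.995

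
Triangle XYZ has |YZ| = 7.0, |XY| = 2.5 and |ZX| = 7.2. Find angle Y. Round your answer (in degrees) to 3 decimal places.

By the law of cosines, cos Y = (|XY|² + |YZ|² − |ZX|²) / (2·|XY|·|YZ|) ≈ 0.09743, so ∠Y ≈ 84.41°.

∠Y ≈ 84.409°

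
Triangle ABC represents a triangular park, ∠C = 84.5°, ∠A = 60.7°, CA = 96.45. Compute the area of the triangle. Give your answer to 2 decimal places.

The third angle is ∠B = 180° − ∠C − ∠A = 34.80°.
Law of sines: BC = CA·sin A/sin B ≈ 147.38.
Law of sines: AB = CA·sin C/sin B ≈ 168.22.
Area = ½·CA·BC·sin C ≈ 7074.6.

area ≈ 7074.62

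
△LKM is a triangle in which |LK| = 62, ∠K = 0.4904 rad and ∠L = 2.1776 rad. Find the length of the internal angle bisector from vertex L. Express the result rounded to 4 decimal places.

The third angle is ∠M = π − ∠L − ∠K = 0.4736 rad.
Law of sines: |KM| = |LK|·sin L/sin M ≈ 111.67.
Law of sines: |ML| = |LK|·sin K/sin M ≈ 64.024.
The bisector from L has length 2·|ML|·|LK|·cos(∠L/2)/(|ML|+|LK|) ≈ 29.202.

t_L ≈ 29.2017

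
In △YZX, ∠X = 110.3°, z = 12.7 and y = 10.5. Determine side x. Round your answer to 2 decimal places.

19.08

By the law of cosines, x² = y² + z² − 2·y·z·cos X = 364.07, so x ≈ 19.081.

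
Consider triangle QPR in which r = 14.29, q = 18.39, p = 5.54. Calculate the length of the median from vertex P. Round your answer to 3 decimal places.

Median from P: ½√(2·r² + 2·q² − p²) ≈ 16.233.

16.233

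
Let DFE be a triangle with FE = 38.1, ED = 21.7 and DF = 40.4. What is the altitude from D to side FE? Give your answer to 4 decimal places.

Semiperimeter s = (38.1 + 21.7 + 40.4)/2 = 50.1.
Heron's formula: area = √(50.1·12·28.4·9.7) ≈ 406.96.
The altitude from D has length 2·area/FE ≈ 21.363.

h_D ≈ 21.3629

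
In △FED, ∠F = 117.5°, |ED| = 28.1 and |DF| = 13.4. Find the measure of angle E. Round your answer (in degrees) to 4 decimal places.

Law of sines: sin E = |DF|·sin F/|ED| ≈ 0.42299.
Since |ED| ≥ |DF|, only the acute value applies: ∠E ≈ 25.02°.
Then ∠D = 180° − ∠F − ∠E ≈ 37.48°.

25.0233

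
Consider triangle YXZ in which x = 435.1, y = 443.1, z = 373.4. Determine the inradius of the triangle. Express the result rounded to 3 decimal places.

118.542

Semiperimeter s = (443.1 + 435.1 + 373.4)/2 = 625.8.
Heron's formula: area = √(625.8·182.7·190.7·252.4) ≈ 74183.
Inradius = area/s = 74183/625.8 ≈ 118.54.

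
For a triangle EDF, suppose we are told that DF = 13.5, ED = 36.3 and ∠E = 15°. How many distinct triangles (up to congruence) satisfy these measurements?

ED·sin E = 36.3·sin(15°) ≈ 9.395.
Since ED sin E < DF < ED (9.395 < 13.5 < 36.3), two triangles exist.

2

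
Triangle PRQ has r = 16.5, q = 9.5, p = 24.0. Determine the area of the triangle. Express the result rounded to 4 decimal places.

Semiperimeter s = (24 + 16.5 + 9.5)/2 = 25.
Heron's formula: area = √(25·1·8.5·15.5) ≈ 57.391.

area ≈ 57.3912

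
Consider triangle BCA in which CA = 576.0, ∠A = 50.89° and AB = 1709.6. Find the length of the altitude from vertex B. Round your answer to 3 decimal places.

1326.541

By the law of cosines, BC² = CA² + AB² − 2·CA·AB·cos A = 2.0122e+06, so BC ≈ 1418.5.
Area = ½·CA·AB·sin A ≈ 3.8204e+05.
The altitude from B has length 2·area/CA ≈ 1326.5.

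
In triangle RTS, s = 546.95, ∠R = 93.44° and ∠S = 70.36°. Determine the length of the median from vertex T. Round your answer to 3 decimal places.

The third angle is ∠T = 180° − ∠S − ∠R = 16.20°.
Law of sines: r = s·sin R/sin S ≈ 579.69.
Law of sines: t = s·sin T/sin S ≈ 162.02.
Median from T: ½√(2·s² + 2·r² − t²) ≈ 557.7.

m_T ≈ 557.704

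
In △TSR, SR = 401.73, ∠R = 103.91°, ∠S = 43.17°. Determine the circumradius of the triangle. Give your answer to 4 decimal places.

The third angle is ∠T = 180° − ∠S − ∠R = 32.92°.
Law of sines: RT = SR·sin S/sin T ≈ 505.73.
Law of sines: TS = SR·sin R/sin T ≈ 717.52.
Circumradius = SR/(2 sin T) ≈ 369.6.

369.5989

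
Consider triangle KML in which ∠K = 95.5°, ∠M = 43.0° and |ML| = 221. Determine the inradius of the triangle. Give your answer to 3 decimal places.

The third angle is ∠L = 180° − ∠K − ∠M = 41.50°.
Law of sines: |LK| = |ML|·sin M/sin K ≈ 151.42.
Law of sines: |KM| = |ML|·sin L/sin K ≈ 147.12.
Area = ½·|ML|·|LK|·sin L ≈ 11087.
Semiperimeter s = (221+151.42+147.12)/2 = 259.77.
Inradius = area/s = 11087/259.77 ≈ 42.68.

r ≈ 42.680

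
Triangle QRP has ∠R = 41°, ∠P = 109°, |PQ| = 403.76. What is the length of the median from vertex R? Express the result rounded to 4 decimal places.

419.3978

The third angle is ∠Q = 180° − ∠R − ∠P = 30.00°.
Law of sines: |RP| = |PQ|·sin Q/sin R ≈ 307.72.
Law of sines: |QR| = |PQ|·sin P/sin R ≈ 581.9.
Median from R: ½√(2·|QR|² + 2·|RP|² − |PQ|²) ≈ 419.4.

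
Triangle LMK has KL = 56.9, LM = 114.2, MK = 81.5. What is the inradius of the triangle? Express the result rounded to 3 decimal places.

17.259

Semiperimeter s = (81.5 + 56.9 + 114.2)/2 = 126.3.
Heron's formula: area = √(126.3·44.8·69.4·12.1) ≈ 2179.8.
Inradius = area/s = 2179.8/126.3 ≈ 17.259.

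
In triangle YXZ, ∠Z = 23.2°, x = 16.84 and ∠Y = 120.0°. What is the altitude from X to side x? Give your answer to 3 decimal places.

The third angle is ∠X = 180° − ∠Z − ∠Y = 36.80°.
Law of sines: y = x·sin Y/sin X ≈ 24.346.
Law of sines: z = x·sin Z/sin X ≈ 11.075.
Area = ½·x·y·sin Z ≈ 80.756.
The altitude from X has length 2·area/x ≈ 9.5909.

h_X ≈ 9.591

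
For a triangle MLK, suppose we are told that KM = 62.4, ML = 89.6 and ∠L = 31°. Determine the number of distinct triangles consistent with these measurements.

2

ML·sin L = 89.6·sin(31°) ≈ 46.15.
Since ML sin L < KM < ML (46.15 < 62.4 < 89.6), two triangles exist.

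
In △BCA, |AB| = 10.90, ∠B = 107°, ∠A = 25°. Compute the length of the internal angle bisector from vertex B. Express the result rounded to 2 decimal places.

The third angle is ∠C = 180° − ∠A − ∠B = 48.00°.
Law of sines: |CA| = |AB|·sin B/sin C ≈ 14.027.
Law of sines: |BC| = |AB|·sin A/sin C ≈ 6.1987.
The bisector from B has length 2·|AB|·|BC|·cos(∠B/2)/(|AB|+|BC|) ≈ 4.7009.

t_B ≈ 4.70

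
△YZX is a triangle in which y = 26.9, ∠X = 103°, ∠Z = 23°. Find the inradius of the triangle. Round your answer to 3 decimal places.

r ≈ 4.711

The third angle is ∠Y = 180° − ∠Z − ∠X = 54.00°.
Law of sines: z = y·sin Z/sin Y ≈ 12.992.
Law of sines: x = y·sin X/sin Y ≈ 32.398.
Area = ½·y·z·sin X ≈ 170.26.
Semiperimeter s = (26.9+12.992+32.398)/2 = 36.145.
Inradius = area/s = 170.26/36.145 ≈ 4.7105.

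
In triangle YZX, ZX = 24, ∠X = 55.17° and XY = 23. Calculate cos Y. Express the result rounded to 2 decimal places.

cos Y ≈ 0.43

By the law of cosines, YZ² = ZX² + XY² − 2·ZX·XY·cos X = 474.46, so YZ ≈ 21.782.
Law of cosines again: cos Y = (XY² + YZ² − ZX²)/(2·XY·YZ) ≈ 0.42662, so ∠Y ≈ 64.75°.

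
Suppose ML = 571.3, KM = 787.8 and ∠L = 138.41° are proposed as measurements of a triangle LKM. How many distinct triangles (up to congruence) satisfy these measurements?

ML·sin L = 571.3·sin(138.41°) ≈ 379.2.
Since ∠L is not acute, a triangle exists only if KM > ML; here KM > ML, so there is exactly one triangle.

1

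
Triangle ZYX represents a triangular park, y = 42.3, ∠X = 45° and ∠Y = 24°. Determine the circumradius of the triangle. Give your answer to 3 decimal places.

The third angle is ∠Z = 180° − ∠Y − ∠X = 111.00°.
Law of sines: z = y·sin Z/sin Y ≈ 97.091.
Law of sines: x = y·sin X/sin Y ≈ 73.538.
Circumradius = y/(2 sin Y) ≈ 51.999.

51.999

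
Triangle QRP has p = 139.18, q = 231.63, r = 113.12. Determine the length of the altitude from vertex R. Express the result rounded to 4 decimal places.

Semiperimeter s = (231.63 + 113.12 + 139.18)/2 = 241.97.
Heron's formula: area = √(241.97·10.335·128.84·102.78) ≈ 5754.8.
The altitude from R has length 2·area/r ≈ 101.75.

101.7468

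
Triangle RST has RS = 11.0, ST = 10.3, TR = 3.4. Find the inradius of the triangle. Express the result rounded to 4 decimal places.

Semiperimeter s = (10.3 + 3.4 + 11)/2 = 12.35.
Heron's formula: area = √(12.35·2.05·8.95·1.35) ≈ 17.49.
Inradius = area/s = 17.49/12.35 ≈ 1.4162.

1.4162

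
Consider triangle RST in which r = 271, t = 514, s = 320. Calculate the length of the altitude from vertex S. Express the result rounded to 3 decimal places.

Semiperimeter p = (271 + 320 + 514)/2 = 552.5.
Heron's formula: area = √(552.5·281.5·232.5·38.5) ≈ 37312.
The altitude from S has length 2·area/s ≈ 233.2.

h_S ≈ 233.199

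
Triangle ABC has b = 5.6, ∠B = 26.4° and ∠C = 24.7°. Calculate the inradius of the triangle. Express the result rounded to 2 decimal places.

The third angle is ∠A = 180° − ∠B − ∠C = 128.90°.
Law of sines: a = b·sin A/sin B ≈ 9.8017.
Law of sines: c = b·sin C/sin B ≈ 5.2629.
Area = ½·b·a·sin C ≈ 11.468.
Semiperimeter s = (9.8017+5.6+5.2629)/2 = 10.332.
Inradius = area/s = 11.468/10.332 ≈ 1.1099.

1.11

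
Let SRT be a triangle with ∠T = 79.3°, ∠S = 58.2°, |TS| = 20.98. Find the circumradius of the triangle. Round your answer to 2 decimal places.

15.53

The third angle is ∠R = 180° − ∠T − ∠S = 42.50°.
Law of sines: |RT| = |TS|·sin S/sin R ≈ 26.393.
Law of sines: |SR| = |TS|·sin T/sin R ≈ 30.514.
Circumradius = |TS|/(2 sin R) ≈ 15.527.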